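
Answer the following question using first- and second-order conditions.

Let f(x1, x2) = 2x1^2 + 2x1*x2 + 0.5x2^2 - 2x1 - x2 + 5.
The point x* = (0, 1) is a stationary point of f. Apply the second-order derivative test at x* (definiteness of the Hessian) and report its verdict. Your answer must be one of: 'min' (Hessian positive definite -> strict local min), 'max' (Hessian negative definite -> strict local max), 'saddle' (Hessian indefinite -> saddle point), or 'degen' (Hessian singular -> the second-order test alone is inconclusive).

Compute the Hessian H = grad^2 f:
  H = [[4, 2], [2, 1]]
Verify stationarity: grad f(x*) = H x* + g = (0, 0).
Eigenvalues of H: 0, 5.
H has a zero eigenvalue (singular; positive semidefinite but not definite), so H is neither positive definite, negative definite, nor indefinite. The second-order test alone is inconclusive -> degen.
(Indeed, f is constant along the null direction of H through x*, so x* is not a strict local extremum.)

degen


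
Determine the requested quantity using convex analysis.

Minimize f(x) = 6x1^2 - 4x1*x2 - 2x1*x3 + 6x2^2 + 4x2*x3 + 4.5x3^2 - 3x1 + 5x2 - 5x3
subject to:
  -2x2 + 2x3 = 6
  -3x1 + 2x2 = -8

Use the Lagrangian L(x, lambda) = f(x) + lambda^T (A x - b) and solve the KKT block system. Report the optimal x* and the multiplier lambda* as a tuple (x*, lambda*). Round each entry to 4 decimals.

Form the Lagrangian:
  L(x, lambda) = (1/2) x^T Q x + c^T x + lambda^T (A x - b)
Stationarity (grad_x L = 0): Q x + c + A^T lambda = 0.
Primal feasibility: A x = b.

This gives the KKT block system:
  [ Q   A^T ] [ x     ]   [-c ]
  [ A    0  ] [ lambda ] = [ b ]

Solving the linear system:
  x*      = (1.6962, -1.4557, 1.5443)
  lambda* = (0.1582, 6.6962)
  f(x*)   = 16.2658

x* = (1.6962, -1.4557, 1.5443), lambda* = (0.1582, 6.6962)


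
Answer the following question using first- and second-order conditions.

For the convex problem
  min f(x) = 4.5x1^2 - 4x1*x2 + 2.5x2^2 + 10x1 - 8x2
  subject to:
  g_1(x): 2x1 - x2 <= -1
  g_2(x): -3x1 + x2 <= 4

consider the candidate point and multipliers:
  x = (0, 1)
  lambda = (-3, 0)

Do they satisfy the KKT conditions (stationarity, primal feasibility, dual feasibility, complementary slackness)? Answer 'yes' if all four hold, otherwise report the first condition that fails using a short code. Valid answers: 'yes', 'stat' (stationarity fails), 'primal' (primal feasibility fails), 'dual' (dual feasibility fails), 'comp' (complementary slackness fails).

Gradient of f: grad f(x) = Q x + c = (6, -3)
Constraint values g_i(x) = a_i^T x - b_i:
  g_1((0, 1)) = 0
  g_2((0, 1)) = -3
Stationarity residual: grad f(x) + sum_i lambda_i a_i = (0, 0)
  -> stationarity OK
Primal feasibility (all g_i <= 0): OK
Dual feasibility (all lambda_i >= 0): FAILS
Complementary slackness (lambda_i * g_i(x) = 0 for all i): OK

Verdict: the first failing condition is dual_feasibility -> dual.

dual


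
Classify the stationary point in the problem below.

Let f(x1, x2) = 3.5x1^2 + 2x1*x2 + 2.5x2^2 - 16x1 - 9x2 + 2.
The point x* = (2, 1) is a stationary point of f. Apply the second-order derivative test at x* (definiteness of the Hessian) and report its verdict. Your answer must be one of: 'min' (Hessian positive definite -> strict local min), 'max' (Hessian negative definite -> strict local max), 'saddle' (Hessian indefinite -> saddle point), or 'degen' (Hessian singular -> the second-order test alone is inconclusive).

Compute the Hessian H = grad^2 f:
  H = [[7, 2], [2, 5]]
Verify stationarity: grad f(x*) = H x* + g = (0, 0).
Eigenvalues of H: 3.7639, 8.2361.
Both eigenvalues > 0, so H is positive definite -> x* is a strict local min.

min


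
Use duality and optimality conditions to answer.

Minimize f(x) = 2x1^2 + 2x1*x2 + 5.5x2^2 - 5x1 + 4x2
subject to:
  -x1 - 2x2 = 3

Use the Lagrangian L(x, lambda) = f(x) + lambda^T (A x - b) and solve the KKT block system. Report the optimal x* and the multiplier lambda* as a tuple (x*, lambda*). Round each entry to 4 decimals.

Form the Lagrangian:
  L(x, lambda) = (1/2) x^T Q x + c^T x + lambda^T (A x - b)
Stationarity (grad_x L = 0): Q x + c + A^T lambda = 0.
Primal feasibility: A x = b.

This gives the KKT block system:
  [ Q   A^T ] [ x     ]   [-c ]
  [ A    0  ] [ lambda ] = [ b ]

Solving the linear system:
  x*      = (0.3684, -1.6842)
  lambda* = (-6.8947)
  f(x*)   = 6.0526

x* = (0.3684, -1.6842), lambda* = (-6.8947)


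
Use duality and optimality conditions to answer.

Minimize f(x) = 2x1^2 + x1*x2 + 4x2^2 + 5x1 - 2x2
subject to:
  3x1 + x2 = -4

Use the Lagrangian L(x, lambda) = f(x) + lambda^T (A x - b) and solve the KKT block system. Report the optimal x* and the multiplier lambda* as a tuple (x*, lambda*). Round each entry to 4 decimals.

Form the Lagrangian:
  L(x, lambda) = (1/2) x^T Q x + c^T x + lambda^T (A x - b)
Stationarity (grad_x L = 0): Q x + c + A^T lambda = 0.
Primal feasibility: A x = b.

This gives the KKT block system:
  [ Q   A^T ] [ x     ]   [-c ]
  [ A    0  ] [ lambda ] = [ b ]

Solving the linear system:
  x*      = (-1.4714, 0.4143)
  lambda* = (0.1571)
  f(x*)   = -3.7786

x* = (-1.4714, 0.4143), lambda* = (0.1571)


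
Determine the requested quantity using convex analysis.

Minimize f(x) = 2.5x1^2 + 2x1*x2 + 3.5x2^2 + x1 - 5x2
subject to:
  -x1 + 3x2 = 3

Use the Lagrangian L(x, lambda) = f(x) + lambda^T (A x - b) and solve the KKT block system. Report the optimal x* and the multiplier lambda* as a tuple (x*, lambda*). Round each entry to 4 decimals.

Form the Lagrangian:
  L(x, lambda) = (1/2) x^T Q x + c^T x + lambda^T (A x - b)
Stationarity (grad_x L = 0): Q x + c + A^T lambda = 0.
Primal feasibility: A x = b.

This gives the KKT block system:
  [ Q   A^T ] [ x     ]   [-c ]
  [ A    0  ] [ lambda ] = [ b ]

Solving the linear system:
  x*      = (-0.5156, 0.8281)
  lambda* = (0.0781)
  f(x*)   = -2.4453

x* = (-0.5156, 0.8281), lambda* = (0.0781)


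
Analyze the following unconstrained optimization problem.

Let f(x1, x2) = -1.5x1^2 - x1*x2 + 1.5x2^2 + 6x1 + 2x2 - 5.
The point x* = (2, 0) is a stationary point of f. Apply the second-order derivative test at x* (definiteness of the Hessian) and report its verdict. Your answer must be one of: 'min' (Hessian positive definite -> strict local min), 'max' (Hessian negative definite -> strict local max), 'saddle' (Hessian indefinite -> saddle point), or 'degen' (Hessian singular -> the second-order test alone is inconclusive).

Compute the Hessian H = grad^2 f:
  H = [[-3, -1], [-1, 3]]
Verify stationarity: grad f(x*) = H x* + g = (0, 0).
Eigenvalues of H: -3.1623, 3.1623.
Eigenvalues have mixed signs, so H is indefinite -> x* is a saddle point.

saddle


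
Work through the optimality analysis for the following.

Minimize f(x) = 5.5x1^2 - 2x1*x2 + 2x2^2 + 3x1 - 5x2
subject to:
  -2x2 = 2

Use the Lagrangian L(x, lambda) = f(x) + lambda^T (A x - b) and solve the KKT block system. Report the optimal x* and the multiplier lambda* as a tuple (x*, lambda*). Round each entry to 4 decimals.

Form the Lagrangian:
  L(x, lambda) = (1/2) x^T Q x + c^T x + lambda^T (A x - b)
Stationarity (grad_x L = 0): Q x + c + A^T lambda = 0.
Primal feasibility: A x = b.

This gives the KKT block system:
  [ Q   A^T ] [ x     ]   [-c ]
  [ A    0  ] [ lambda ] = [ b ]

Solving the linear system:
  x*      = (-0.4545, -1)
  lambda* = (-4.0455)
  f(x*)   = 5.8636

x* = (-0.4545, -1), lambda* = (-4.0455)


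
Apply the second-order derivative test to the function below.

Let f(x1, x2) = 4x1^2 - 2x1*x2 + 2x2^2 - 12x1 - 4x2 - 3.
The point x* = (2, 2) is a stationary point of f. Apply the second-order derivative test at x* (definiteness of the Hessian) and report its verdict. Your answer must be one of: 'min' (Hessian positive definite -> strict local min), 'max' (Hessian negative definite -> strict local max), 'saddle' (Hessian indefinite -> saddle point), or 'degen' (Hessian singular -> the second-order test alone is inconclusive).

Compute the Hessian H = grad^2 f:
  H = [[8, -2], [-2, 4]]
Verify stationarity: grad f(x*) = H x* + g = (0, 0).
Eigenvalues of H: 3.1716, 8.8284.
Both eigenvalues > 0, so H is positive definite -> x* is a strict local min.

min


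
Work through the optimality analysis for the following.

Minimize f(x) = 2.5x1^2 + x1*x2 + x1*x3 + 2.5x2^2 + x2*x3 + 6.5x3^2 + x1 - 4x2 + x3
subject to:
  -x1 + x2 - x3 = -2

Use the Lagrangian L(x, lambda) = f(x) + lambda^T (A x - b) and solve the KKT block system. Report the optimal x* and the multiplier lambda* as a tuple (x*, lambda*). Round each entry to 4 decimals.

Form the Lagrangian:
  L(x, lambda) = (1/2) x^T Q x + c^T x + lambda^T (A x - b)
Stationarity (grad_x L = 0): Q x + c + A^T lambda = 0.
Primal feasibility: A x = b.

This gives the KKT block system:
  [ Q   A^T ] [ x     ]   [-c ]
  [ A    0  ] [ lambda ] = [ b ]

Solving the linear system:
  x*      = (1.0227, -0.6364, 0.3409)
  lambda* = (5.8182)
  f(x*)   = 7.7727

x* = (1.0227, -0.6364, 0.3409), lambda* = (5.8182)


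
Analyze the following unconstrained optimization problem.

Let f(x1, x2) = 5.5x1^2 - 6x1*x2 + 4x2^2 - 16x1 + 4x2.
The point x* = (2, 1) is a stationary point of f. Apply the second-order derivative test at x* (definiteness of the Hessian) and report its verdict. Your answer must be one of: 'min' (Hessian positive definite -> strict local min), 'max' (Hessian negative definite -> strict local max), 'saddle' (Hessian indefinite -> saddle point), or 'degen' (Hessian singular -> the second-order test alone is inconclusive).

Compute the Hessian H = grad^2 f:
  H = [[11, -6], [-6, 8]]
Verify stationarity: grad f(x*) = H x* + g = (0, 0).
Eigenvalues of H: 3.3153, 15.6847.
Both eigenvalues > 0, so H is positive definite -> x* is a strict local min.

min


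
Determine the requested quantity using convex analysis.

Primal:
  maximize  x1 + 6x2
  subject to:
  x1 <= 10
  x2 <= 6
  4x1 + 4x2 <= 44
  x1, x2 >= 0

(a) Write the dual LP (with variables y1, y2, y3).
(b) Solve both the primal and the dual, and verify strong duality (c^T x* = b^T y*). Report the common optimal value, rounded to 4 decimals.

The standard primal-dual pair for 'max c^T x s.t. A x <= b, x >= 0' is:
  Dual:  min b^T y  s.t.  A^T y >= c,  y >= 0.

So the dual LP is:
  minimize  10y1 + 6y2 + 44y3
  subject to:
    y1 + 4y3 >= 1
    y2 + 4y3 >= 6
    y1, y2, y3 >= 0

Solving the primal: x* = (5, 6).
  primal value c^T x* = 41.
Solving the dual: y* = (0, 5, 0.25).
  dual value b^T y* = 41.
Strong duality: c^T x* = b^T y*. Confirmed.

41


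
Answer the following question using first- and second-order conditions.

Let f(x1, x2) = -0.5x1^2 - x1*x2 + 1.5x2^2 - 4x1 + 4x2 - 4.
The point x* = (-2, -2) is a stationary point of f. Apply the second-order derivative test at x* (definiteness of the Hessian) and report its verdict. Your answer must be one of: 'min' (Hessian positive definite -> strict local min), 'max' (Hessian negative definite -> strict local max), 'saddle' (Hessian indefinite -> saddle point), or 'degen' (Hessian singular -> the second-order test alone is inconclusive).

Compute the Hessian H = grad^2 f:
  H = [[-1, -1], [-1, 3]]
Verify stationarity: grad f(x*) = H x* + g = (0, 0).
Eigenvalues of H: -1.2361, 3.2361.
Eigenvalues have mixed signs, so H is indefinite -> x* is a saddle point.

saddle


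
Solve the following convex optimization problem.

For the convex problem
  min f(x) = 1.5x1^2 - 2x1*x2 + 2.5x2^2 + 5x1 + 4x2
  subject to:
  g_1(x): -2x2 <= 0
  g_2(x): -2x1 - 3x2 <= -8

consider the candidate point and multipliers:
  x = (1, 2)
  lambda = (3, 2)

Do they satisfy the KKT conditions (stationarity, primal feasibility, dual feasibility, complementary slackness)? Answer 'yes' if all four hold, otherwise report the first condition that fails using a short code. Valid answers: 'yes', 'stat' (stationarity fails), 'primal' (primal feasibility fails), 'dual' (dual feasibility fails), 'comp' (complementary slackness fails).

Gradient of f: grad f(x) = Q x + c = (4, 12)
Constraint values g_i(x) = a_i^T x - b_i:
  g_1((1, 2)) = -4
  g_2((1, 2)) = 0
Stationarity residual: grad f(x) + sum_i lambda_i a_i = (0, 0)
  -> stationarity OK
Primal feasibility (all g_i <= 0): OK
Dual feasibility (all lambda_i >= 0): OK
Complementary slackness (lambda_i * g_i(x) = 0 for all i): FAILS

Verdict: the first failing condition is complementary_slackness -> comp.

comp


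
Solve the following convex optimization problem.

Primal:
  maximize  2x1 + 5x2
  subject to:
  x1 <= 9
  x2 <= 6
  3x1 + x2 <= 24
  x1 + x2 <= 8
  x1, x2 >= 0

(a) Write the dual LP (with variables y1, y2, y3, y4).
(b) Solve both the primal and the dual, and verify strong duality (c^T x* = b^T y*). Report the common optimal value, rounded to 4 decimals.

The standard primal-dual pair for 'max c^T x s.t. A x <= b, x >= 0' is:
  Dual:  min b^T y  s.t.  A^T y >= c,  y >= 0.

So the dual LP is:
  minimize  9y1 + 6y2 + 24y3 + 8y4
  subject to:
    y1 + 3y3 + y4 >= 2
    y2 + y3 + y4 >= 5
    y1, y2, y3, y4 >= 0

Solving the primal: x* = (2, 6).
  primal value c^T x* = 34.
Solving the dual: y* = (0, 3, 0, 2).
  dual value b^T y* = 34.
Strong duality: c^T x* = b^T y*. Confirmed.

34


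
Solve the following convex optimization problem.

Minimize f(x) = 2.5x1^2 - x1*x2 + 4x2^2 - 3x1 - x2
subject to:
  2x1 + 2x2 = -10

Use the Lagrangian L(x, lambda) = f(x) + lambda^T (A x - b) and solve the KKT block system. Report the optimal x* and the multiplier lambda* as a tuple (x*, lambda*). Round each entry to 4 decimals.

Form the Lagrangian:
  L(x, lambda) = (1/2) x^T Q x + c^T x + lambda^T (A x - b)
Stationarity (grad_x L = 0): Q x + c + A^T lambda = 0.
Primal feasibility: A x = b.

This gives the KKT block system:
  [ Q   A^T ] [ x     ]   [-c ]
  [ A    0  ] [ lambda ] = [ b ]

Solving the linear system:
  x*      = (-2.8667, -2.1333)
  lambda* = (7.6)
  f(x*)   = 43.3667

x* = (-2.8667, -2.1333), lambda* = (7.6)


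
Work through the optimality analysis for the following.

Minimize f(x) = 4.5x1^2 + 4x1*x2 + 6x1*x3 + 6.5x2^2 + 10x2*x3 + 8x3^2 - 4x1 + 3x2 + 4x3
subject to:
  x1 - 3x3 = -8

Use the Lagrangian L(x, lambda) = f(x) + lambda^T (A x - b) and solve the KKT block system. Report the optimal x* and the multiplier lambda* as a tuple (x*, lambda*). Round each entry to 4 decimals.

Form the Lagrangian:
  L(x, lambda) = (1/2) x^T Q x + c^T x + lambda^T (A x - b)
Stationarity (grad_x L = 0): Q x + c + A^T lambda = 0.
Primal feasibility: A x = b.

This gives the KKT block system:
  [ Q   A^T ] [ x     ]   [-c ]
  [ A    0  ] [ lambda ] = [ b ]

Solving the linear system:
  x*      = (-1.0169, -1.7084, 2.3277)
  lambda* = (6.0193)
  f(x*)   = 28.2036

x* = (-1.0169, -1.7084, 2.3277), lambda* = (6.0193)


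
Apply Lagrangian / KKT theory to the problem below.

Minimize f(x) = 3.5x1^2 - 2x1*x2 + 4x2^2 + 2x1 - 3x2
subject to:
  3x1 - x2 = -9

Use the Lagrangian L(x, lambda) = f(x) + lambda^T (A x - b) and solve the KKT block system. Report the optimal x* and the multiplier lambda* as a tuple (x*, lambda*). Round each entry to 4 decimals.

Form the Lagrangian:
  L(x, lambda) = (1/2) x^T Q x + c^T x + lambda^T (A x - b)
Stationarity (grad_x L = 0): Q x + c + A^T lambda = 0.
Primal feasibility: A x = b.

This gives the KKT block system:
  [ Q   A^T ] [ x     ]   [-c ]
  [ A    0  ] [ lambda ] = [ b ]

Solving the linear system:
  x*      = (-2.8507, 0.4478)
  lambda* = (6.2836)
  f(x*)   = 24.7537

x* = (-2.8507, 0.4478), lambda* = (6.2836)


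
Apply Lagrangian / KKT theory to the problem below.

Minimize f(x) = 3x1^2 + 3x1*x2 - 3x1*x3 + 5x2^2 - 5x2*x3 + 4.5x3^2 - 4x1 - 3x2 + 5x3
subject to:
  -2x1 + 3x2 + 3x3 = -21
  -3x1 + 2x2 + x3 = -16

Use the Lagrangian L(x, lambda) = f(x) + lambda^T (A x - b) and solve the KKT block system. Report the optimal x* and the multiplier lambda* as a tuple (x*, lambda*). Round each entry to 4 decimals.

Form the Lagrangian:
  L(x, lambda) = (1/2) x^T Q x + c^T x + lambda^T (A x - b)
Stationarity (grad_x L = 0): Q x + c + A^T lambda = 0.
Primal feasibility: A x = b.

This gives the KKT block system:
  [ Q   A^T ] [ x     ]   [-c ]
  [ A    0  ] [ lambda ] = [ b ]

Solving the linear system:
  x*      = (2.6337, -2.8547, -2.3895)
  lambda* = (2.8562, 1.5648)
  f(x*)   = 35.5491

x* = (2.6337, -2.8547, -2.3895), lambda* = (2.8562, 1.5648)


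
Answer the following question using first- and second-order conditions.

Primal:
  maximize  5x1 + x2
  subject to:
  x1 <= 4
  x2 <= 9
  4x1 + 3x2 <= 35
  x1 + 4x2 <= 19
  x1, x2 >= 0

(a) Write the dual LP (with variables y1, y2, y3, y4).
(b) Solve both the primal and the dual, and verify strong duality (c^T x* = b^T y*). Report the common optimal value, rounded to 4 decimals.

The standard primal-dual pair for 'max c^T x s.t. A x <= b, x >= 0' is:
  Dual:  min b^T y  s.t.  A^T y >= c,  y >= 0.

So the dual LP is:
  minimize  4y1 + 9y2 + 35y3 + 19y4
  subject to:
    y1 + 4y3 + y4 >= 5
    y2 + 3y3 + 4y4 >= 1
    y1, y2, y3, y4 >= 0

Solving the primal: x* = (4, 3.75).
  primal value c^T x* = 23.75.
Solving the dual: y* = (4.75, 0, 0, 0.25).
  dual value b^T y* = 23.75.
Strong duality: c^T x* = b^T y*. Confirmed.

23.75


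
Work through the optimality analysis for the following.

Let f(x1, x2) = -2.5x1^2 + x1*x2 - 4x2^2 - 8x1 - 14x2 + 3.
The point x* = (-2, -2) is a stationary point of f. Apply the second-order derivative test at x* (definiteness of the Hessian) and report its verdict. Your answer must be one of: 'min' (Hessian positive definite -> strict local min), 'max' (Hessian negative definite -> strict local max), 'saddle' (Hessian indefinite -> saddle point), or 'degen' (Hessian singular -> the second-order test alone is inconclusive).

Compute the Hessian H = grad^2 f:
  H = [[-5, 1], [1, -8]]
Verify stationarity: grad f(x*) = H x* + g = (0, 0).
Eigenvalues of H: -8.3028, -4.6972.
Both eigenvalues < 0, so H is negative definite -> x* is a strict local max.

max


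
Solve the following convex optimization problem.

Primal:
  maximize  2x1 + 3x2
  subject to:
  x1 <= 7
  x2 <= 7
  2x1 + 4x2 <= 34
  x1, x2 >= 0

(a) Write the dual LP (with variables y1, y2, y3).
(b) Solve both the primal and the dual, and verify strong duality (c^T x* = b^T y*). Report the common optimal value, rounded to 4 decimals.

The standard primal-dual pair for 'max c^T x s.t. A x <= b, x >= 0' is:
  Dual:  min b^T y  s.t.  A^T y >= c,  y >= 0.

So the dual LP is:
  minimize  7y1 + 7y2 + 34y3
  subject to:
    y1 + 2y3 >= 2
    y2 + 4y3 >= 3
    y1, y2, y3 >= 0

Solving the primal: x* = (7, 5).
  primal value c^T x* = 29.
Solving the dual: y* = (0.5, 0, 0.75).
  dual value b^T y* = 29.
Strong duality: c^T x* = b^T y*. Confirmed.

29


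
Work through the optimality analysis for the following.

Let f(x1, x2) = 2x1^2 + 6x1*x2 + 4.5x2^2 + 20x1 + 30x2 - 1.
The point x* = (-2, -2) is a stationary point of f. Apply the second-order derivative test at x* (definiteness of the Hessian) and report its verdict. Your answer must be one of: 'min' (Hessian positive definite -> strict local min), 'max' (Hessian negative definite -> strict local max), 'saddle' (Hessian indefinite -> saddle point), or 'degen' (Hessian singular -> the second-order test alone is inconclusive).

Compute the Hessian H = grad^2 f:
  H = [[4, 6], [6, 9]]
Verify stationarity: grad f(x*) = H x* + g = (0, 0).
Eigenvalues of H: 0, 13.
H has a zero eigenvalue (singular; positive semidefinite but not definite), so H is neither positive definite, negative definite, nor indefinite. The second-order test alone is inconclusive -> degen.
(Indeed, f is constant along the null direction of H through x*, so x* is not a strict local extremum.)

degen


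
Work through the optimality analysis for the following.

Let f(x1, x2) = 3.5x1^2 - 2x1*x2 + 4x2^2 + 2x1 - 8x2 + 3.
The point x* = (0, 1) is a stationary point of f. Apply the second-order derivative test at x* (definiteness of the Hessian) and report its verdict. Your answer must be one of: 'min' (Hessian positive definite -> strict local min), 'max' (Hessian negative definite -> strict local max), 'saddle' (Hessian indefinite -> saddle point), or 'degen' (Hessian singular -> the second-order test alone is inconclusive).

Compute the Hessian H = grad^2 f:
  H = [[7, -2], [-2, 8]]
Verify stationarity: grad f(x*) = H x* + g = (0, 0).
Eigenvalues of H: 5.4384, 9.5616.
Both eigenvalues > 0, so H is positive definite -> x* is a strict local min.

min


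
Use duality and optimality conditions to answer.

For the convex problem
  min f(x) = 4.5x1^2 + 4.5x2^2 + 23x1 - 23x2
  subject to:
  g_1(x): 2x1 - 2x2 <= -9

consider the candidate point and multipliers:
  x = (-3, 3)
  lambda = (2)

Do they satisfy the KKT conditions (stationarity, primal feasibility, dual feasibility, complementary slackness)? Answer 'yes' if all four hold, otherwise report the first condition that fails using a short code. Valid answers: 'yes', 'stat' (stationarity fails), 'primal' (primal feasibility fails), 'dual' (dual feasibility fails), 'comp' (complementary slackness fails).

Gradient of f: grad f(x) = Q x + c = (-4, 4)
Constraint values g_i(x) = a_i^T x - b_i:
  g_1((-3, 3)) = -3
Stationarity residual: grad f(x) + sum_i lambda_i a_i = (0, 0)
  -> stationarity OK
Primal feasibility (all g_i <= 0): OK
Dual feasibility (all lambda_i >= 0): OK
Complementary slackness (lambda_i * g_i(x) = 0 for all i): FAILS

Verdict: the first failing condition is complementary_slackness -> comp.

comp


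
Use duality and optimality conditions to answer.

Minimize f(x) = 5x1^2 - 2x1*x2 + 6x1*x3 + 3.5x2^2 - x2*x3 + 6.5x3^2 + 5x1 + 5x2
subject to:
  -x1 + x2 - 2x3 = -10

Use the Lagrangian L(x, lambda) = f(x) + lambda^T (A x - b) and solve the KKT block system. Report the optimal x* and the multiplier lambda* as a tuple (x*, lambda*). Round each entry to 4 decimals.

Form the Lagrangian:
  L(x, lambda) = (1/2) x^T Q x + c^T x + lambda^T (A x - b)
Stationarity (grad_x L = 0): Q x + c + A^T lambda = 0.
Primal feasibility: A x = b.

This gives the KKT block system:
  [ Q   A^T ] [ x     ]   [-c ]
  [ A    0  ] [ lambda ] = [ b ]

Solving the linear system:
  x*      = (-1.25, -3.75, 3.75)
  lambda* = (22.5)
  f(x*)   = 100

x* = (-1.25, -3.75, 3.75), lambda* = (22.5)


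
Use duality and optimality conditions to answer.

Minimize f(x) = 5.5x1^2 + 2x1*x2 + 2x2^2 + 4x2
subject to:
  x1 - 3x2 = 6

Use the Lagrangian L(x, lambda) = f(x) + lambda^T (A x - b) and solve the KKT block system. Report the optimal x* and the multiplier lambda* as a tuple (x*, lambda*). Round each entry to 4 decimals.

Form the Lagrangian:
  L(x, lambda) = (1/2) x^T Q x + c^T x + lambda^T (A x - b)
Stationarity (grad_x L = 0): Q x + c + A^T lambda = 0.
Primal feasibility: A x = b.

This gives the KKT block system:
  [ Q   A^T ] [ x     ]   [-c ]
  [ A    0  ] [ lambda ] = [ b ]

Solving the linear system:
  x*      = (0.4174, -1.8609)
  lambda* = (-0.8696)
  f(x*)   = -1.113

x* = (0.4174, -1.8609), lambda* = (-0.8696)


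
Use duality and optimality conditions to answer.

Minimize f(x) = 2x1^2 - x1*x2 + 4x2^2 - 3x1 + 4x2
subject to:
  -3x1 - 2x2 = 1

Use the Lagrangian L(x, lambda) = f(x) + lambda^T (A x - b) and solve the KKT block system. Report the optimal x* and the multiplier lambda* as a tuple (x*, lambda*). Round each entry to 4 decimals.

Form the Lagrangian:
  L(x, lambda) = (1/2) x^T Q x + c^T x + lambda^T (A x - b)
Stationarity (grad_x L = 0): Q x + c + A^T lambda = 0.
Primal feasibility: A x = b.

This gives the KKT block system:
  [ Q   A^T ] [ x     ]   [-c ]
  [ A    0  ] [ lambda ] = [ b ]

Solving the linear system:
  x*      = (0.1, -0.65)
  lambda* = (-0.65)
  f(x*)   = -1.125

x* = (0.1, -0.65), lambda* = (-0.65)


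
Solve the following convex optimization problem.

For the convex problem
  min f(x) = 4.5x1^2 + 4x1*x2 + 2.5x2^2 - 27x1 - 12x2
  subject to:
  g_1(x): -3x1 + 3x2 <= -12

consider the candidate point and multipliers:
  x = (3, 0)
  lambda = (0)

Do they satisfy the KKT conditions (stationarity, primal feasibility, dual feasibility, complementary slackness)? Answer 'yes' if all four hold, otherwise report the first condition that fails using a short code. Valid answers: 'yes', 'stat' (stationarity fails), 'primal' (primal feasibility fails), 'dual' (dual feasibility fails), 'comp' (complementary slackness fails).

Gradient of f: grad f(x) = Q x + c = (0, 0)
Constraint values g_i(x) = a_i^T x - b_i:
  g_1((3, 0)) = 3
Stationarity residual: grad f(x) + sum_i lambda_i a_i = (0, 0)
  -> stationarity OK
Primal feasibility (all g_i <= 0): FAILS
Dual feasibility (all lambda_i >= 0): OK
Complementary slackness (lambda_i * g_i(x) = 0 for all i): OK

Verdict: the first failing condition is primal_feasibility -> primal.

primal


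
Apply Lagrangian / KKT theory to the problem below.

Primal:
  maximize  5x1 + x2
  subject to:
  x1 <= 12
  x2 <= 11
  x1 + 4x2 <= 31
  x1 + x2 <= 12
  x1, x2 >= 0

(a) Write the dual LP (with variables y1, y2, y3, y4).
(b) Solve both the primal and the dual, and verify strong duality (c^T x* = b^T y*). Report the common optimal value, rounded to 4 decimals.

The standard primal-dual pair for 'max c^T x s.t. A x <= b, x >= 0' is:
  Dual:  min b^T y  s.t.  A^T y >= c,  y >= 0.

So the dual LP is:
  minimize  12y1 + 11y2 + 31y3 + 12y4
  subject to:
    y1 + y3 + y4 >= 5
    y2 + 4y3 + y4 >= 1
    y1, y2, y3, y4 >= 0

Solving the primal: x* = (12, 0).
  primal value c^T x* = 60.
Solving the dual: y* = (4, 0, 0, 1).
  dual value b^T y* = 60.
Strong duality: c^T x* = b^T y*. Confirmed.

60


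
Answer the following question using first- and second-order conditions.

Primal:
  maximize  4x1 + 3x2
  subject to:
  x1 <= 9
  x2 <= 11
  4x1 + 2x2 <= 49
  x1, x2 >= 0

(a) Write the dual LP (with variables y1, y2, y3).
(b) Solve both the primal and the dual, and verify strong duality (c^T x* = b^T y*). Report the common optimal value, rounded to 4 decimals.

The standard primal-dual pair for 'max c^T x s.t. A x <= b, x >= 0' is:
  Dual:  min b^T y  s.t.  A^T y >= c,  y >= 0.

So the dual LP is:
  minimize  9y1 + 11y2 + 49y3
  subject to:
    y1 + 4y3 >= 4
    y2 + 2y3 >= 3
    y1, y2, y3 >= 0

Solving the primal: x* = (6.75, 11).
  primal value c^T x* = 60.
Solving the dual: y* = (0, 1, 1).
  dual value b^T y* = 60.
Strong duality: c^T x* = b^T y*. Confirmed.

60


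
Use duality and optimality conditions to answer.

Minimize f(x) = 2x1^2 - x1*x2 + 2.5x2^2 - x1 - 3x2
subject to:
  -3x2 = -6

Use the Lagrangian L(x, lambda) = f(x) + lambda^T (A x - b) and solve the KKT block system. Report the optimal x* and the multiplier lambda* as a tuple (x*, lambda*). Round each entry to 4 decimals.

Form the Lagrangian:
  L(x, lambda) = (1/2) x^T Q x + c^T x + lambda^T (A x - b)
Stationarity (grad_x L = 0): Q x + c + A^T lambda = 0.
Primal feasibility: A x = b.

This gives the KKT block system:
  [ Q   A^T ] [ x     ]   [-c ]
  [ A    0  ] [ lambda ] = [ b ]

Solving the linear system:
  x*      = (0.75, 2)
  lambda* = (2.0833)
  f(x*)   = 2.875

x* = (0.75, 2), lambda* = (2.0833)


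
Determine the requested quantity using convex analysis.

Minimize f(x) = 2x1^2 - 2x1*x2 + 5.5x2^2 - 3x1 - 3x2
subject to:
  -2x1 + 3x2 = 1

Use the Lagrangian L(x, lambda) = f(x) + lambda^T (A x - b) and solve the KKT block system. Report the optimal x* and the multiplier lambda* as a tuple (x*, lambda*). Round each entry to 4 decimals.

Form the Lagrangian:
  L(x, lambda) = (1/2) x^T Q x + c^T x + lambda^T (A x - b)
Stationarity (grad_x L = 0): Q x + c + A^T lambda = 0.
Primal feasibility: A x = b.

This gives the KKT block system:
  [ Q   A^T ] [ x     ]   [-c ]
  [ A    0  ] [ lambda ] = [ b ]

Solving the linear system:
  x*      = (0.5179, 0.6786)
  lambda* = (-1.1429)
  f(x*)   = -1.2232

x* = (0.5179, 0.6786), lambda* = (-1.1429)


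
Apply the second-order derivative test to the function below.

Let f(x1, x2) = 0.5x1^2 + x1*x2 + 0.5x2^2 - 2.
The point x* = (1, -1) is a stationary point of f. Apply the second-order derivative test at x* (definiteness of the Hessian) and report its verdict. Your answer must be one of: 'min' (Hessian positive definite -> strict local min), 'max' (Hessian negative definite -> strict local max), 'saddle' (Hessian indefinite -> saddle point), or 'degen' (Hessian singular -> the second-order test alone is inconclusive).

Compute the Hessian H = grad^2 f:
  H = [[1, 1], [1, 1]]
Verify stationarity: grad f(x*) = H x* + g = (0, 0).
Eigenvalues of H: 0, 2.
H has a zero eigenvalue (singular; positive semidefinite but not definite), so H is neither positive definite, negative definite, nor indefinite. The second-order test alone is inconclusive -> degen.
(Indeed, f is constant along the null direction of H through x*, so x* is not a strict local extremum.)

degen


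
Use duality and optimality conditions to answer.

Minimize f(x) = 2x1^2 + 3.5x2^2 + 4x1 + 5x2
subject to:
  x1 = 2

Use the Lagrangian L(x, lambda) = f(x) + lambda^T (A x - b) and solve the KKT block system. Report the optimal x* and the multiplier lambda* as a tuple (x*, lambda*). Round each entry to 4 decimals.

Form the Lagrangian:
  L(x, lambda) = (1/2) x^T Q x + c^T x + lambda^T (A x - b)
Stationarity (grad_x L = 0): Q x + c + A^T lambda = 0.
Primal feasibility: A x = b.

This gives the KKT block system:
  [ Q   A^T ] [ x     ]   [-c ]
  [ A    0  ] [ lambda ] = [ b ]

Solving the linear system:
  x*      = (2, -0.7143)
  lambda* = (-12)
  f(x*)   = 14.2143

x* = (2, -0.7143), lambda* = (-12)


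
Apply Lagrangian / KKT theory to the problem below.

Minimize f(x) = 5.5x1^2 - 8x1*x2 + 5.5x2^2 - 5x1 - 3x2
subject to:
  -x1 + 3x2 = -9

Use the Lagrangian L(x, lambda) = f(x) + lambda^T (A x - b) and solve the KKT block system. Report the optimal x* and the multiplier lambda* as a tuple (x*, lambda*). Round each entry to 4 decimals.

Form the Lagrangian:
  L(x, lambda) = (1/2) x^T Q x + c^T x + lambda^T (A x - b)
Stationarity (grad_x L = 0): Q x + c + A^T lambda = 0.
Primal feasibility: A x = b.

This gives the KKT block system:
  [ Q   A^T ] [ x     ]   [-c ]
  [ A    0  ] [ lambda ] = [ b ]

Solving the linear system:
  x*      = (-1.0161, -3.3387)
  lambda* = (10.5323)
  f(x*)   = 54.9435

x* = (-1.0161, -3.3387), lambda* = (10.5323)


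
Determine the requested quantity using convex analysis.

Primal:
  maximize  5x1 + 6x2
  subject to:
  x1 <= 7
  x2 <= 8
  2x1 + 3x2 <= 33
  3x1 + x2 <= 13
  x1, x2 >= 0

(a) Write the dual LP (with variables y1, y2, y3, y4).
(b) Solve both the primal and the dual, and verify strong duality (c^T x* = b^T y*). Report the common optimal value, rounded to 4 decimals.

The standard primal-dual pair for 'max c^T x s.t. A x <= b, x >= 0' is:
  Dual:  min b^T y  s.t.  A^T y >= c,  y >= 0.

So the dual LP is:
  minimize  7y1 + 8y2 + 33y3 + 13y4
  subject to:
    y1 + 2y3 + 3y4 >= 5
    y2 + 3y3 + y4 >= 6
    y1, y2, y3, y4 >= 0

Solving the primal: x* = (1.6667, 8).
  primal value c^T x* = 56.3333.
Solving the dual: y* = (0, 4.3333, 0, 1.6667).
  dual value b^T y* = 56.3333.
Strong duality: c^T x* = b^T y*. Confirmed.

56.3333


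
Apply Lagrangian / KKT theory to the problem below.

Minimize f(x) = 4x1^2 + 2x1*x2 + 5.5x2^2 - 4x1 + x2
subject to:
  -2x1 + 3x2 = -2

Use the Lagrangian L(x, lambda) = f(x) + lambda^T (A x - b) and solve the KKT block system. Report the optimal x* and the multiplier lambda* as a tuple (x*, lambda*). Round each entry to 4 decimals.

Form the Lagrangian:
  L(x, lambda) = (1/2) x^T Q x + c^T x + lambda^T (A x - b)
Stationarity (grad_x L = 0): Q x + c + A^T lambda = 0.
Primal feasibility: A x = b.

This gives the KKT block system:
  [ Q   A^T ] [ x     ]   [-c ]
  [ A    0  ] [ lambda ] = [ b ]

Solving the linear system:
  x*      = (0.6143, -0.2571)
  lambda* = (0.2)
  f(x*)   = -1.1571

x* = (0.6143, -0.2571), lambda* = (0.2)


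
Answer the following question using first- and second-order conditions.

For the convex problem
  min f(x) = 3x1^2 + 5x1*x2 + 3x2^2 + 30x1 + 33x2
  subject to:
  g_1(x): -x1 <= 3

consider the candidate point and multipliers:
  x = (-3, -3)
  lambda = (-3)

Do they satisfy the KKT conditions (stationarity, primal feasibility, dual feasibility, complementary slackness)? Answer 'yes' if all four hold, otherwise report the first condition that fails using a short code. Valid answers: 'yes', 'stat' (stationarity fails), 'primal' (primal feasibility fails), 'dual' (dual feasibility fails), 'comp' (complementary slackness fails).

Gradient of f: grad f(x) = Q x + c = (-3, 0)
Constraint values g_i(x) = a_i^T x - b_i:
  g_1((-3, -3)) = 0
Stationarity residual: grad f(x) + sum_i lambda_i a_i = (0, 0)
  -> stationarity OK
Primal feasibility (all g_i <= 0): OK
Dual feasibility (all lambda_i >= 0): FAILS
Complementary slackness (lambda_i * g_i(x) = 0 for all i): OK

Verdict: the first failing condition is dual_feasibility -> dual.

dual


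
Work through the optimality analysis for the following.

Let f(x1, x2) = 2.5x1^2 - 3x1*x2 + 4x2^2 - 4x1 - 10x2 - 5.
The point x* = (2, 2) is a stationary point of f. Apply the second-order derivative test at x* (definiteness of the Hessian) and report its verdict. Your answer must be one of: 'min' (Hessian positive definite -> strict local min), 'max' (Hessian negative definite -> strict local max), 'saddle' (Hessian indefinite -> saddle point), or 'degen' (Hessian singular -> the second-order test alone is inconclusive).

Compute the Hessian H = grad^2 f:
  H = [[5, -3], [-3, 8]]
Verify stationarity: grad f(x*) = H x* + g = (0, 0).
Eigenvalues of H: 3.1459, 9.8541.
Both eigenvalues > 0, so H is positive definite -> x* is a strict local min.

min


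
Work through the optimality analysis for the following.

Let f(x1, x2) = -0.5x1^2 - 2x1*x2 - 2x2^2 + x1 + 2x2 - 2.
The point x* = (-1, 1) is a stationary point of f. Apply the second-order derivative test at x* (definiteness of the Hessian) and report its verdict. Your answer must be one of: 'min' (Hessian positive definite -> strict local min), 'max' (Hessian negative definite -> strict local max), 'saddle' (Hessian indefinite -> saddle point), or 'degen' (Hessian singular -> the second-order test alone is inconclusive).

Compute the Hessian H = grad^2 f:
  H = [[-1, -2], [-2, -4]]
Verify stationarity: grad f(x*) = H x* + g = (0, 0).
Eigenvalues of H: -5, 0.
H has a zero eigenvalue (singular; negative semidefinite but not definite), so H is neither positive definite, negative definite, nor indefinite. The second-order test alone is inconclusive -> degen.
(Indeed, f is constant along the null direction of H through x*, so x* is not a strict local extremum.)

degen


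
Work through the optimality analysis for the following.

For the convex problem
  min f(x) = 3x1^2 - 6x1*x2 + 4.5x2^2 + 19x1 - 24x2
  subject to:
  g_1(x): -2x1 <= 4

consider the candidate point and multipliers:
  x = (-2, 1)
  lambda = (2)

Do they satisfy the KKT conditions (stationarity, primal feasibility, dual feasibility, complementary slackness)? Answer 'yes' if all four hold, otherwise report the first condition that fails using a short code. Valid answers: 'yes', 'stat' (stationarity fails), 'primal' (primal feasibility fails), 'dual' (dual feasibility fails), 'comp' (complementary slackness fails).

Gradient of f: grad f(x) = Q x + c = (1, -3)
Constraint values g_i(x) = a_i^T x - b_i:
  g_1((-2, 1)) = 0
Stationarity residual: grad f(x) + sum_i lambda_i a_i = (-3, -3)
  -> stationarity FAILS
Primal feasibility (all g_i <= 0): OK
Dual feasibility (all lambda_i >= 0): OK
Complementary slackness (lambda_i * g_i(x) = 0 for all i): OK

Verdict: the first failing condition is stationarity -> stat.

stat


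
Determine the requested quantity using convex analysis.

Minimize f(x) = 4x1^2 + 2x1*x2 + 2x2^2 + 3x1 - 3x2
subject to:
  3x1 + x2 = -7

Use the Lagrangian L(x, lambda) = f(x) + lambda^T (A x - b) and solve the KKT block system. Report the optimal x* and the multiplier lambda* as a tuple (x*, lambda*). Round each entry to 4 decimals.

Form the Lagrangian:
  L(x, lambda) = (1/2) x^T Q x + c^T x + lambda^T (A x - b)
Stationarity (grad_x L = 0): Q x + c + A^T lambda = 0.
Primal feasibility: A x = b.

This gives the KKT block system:
  [ Q   A^T ] [ x     ]   [-c ]
  [ A    0  ] [ lambda ] = [ b ]

Solving the linear system:
  x*      = (-2.5625, 0.6875)
  lambda* = (5.375)
  f(x*)   = 13.9375

x* = (-2.5625, 0.6875), lambda* = (5.375)


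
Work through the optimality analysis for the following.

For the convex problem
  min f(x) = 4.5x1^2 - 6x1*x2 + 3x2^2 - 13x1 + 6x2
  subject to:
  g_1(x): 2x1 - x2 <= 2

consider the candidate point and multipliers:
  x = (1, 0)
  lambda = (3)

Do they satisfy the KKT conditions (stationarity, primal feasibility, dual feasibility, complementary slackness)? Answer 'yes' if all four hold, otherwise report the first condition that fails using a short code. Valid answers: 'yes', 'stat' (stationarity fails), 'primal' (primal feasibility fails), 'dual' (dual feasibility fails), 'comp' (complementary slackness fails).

Gradient of f: grad f(x) = Q x + c = (-4, 0)
Constraint values g_i(x) = a_i^T x - b_i:
  g_1((1, 0)) = 0
Stationarity residual: grad f(x) + sum_i lambda_i a_i = (2, -3)
  -> stationarity FAILS
Primal feasibility (all g_i <= 0): OK
Dual feasibility (all lambda_i >= 0): OK
Complementary slackness (lambda_i * g_i(x) = 0 for all i): OK

Verdict: the first failing condition is stationarity -> stat.

stat


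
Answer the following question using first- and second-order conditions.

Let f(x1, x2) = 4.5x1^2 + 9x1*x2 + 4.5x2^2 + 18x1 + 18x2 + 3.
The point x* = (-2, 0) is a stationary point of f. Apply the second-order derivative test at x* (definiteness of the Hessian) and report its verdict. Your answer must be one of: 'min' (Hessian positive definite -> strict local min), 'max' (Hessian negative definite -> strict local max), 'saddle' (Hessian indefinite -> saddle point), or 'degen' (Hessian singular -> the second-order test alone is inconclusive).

Compute the Hessian H = grad^2 f:
  H = [[9, 9], [9, 9]]
Verify stationarity: grad f(x*) = H x* + g = (0, 0).
Eigenvalues of H: 0, 18.
H has a zero eigenvalue (singular; positive semidefinite but not definite), so H is neither positive definite, negative definite, nor indefinite. The second-order test alone is inconclusive -> degen.
(Indeed, f is constant along the null direction of H through x*, so x* is not a strict local extremum.)

degen


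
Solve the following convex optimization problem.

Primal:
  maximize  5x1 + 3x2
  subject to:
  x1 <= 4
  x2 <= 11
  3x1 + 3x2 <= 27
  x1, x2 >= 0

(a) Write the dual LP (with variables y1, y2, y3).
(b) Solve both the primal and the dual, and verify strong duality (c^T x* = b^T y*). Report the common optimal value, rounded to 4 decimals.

The standard primal-dual pair for 'max c^T x s.t. A x <= b, x >= 0' is:
  Dual:  min b^T y  s.t.  A^T y >= c,  y >= 0.

So the dual LP is:
  minimize  4y1 + 11y2 + 27y3
  subject to:
    y1 + 3y3 >= 5
    y2 + 3y3 >= 3
    y1, y2, y3 >= 0

Solving the primal: x* = (4, 5).
  primal value c^T x* = 35.
Solving the dual: y* = (2, 0, 1).
  dual value b^T y* = 35.
Strong duality: c^T x* = b^T y*. Confirmed.

35


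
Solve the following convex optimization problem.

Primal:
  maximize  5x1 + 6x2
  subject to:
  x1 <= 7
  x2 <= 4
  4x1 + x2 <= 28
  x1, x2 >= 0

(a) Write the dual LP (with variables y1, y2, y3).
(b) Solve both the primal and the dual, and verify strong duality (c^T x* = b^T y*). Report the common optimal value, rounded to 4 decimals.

The standard primal-dual pair for 'max c^T x s.t. A x <= b, x >= 0' is:
  Dual:  min b^T y  s.t.  A^T y >= c,  y >= 0.

So the dual LP is:
  minimize  7y1 + 4y2 + 28y3
  subject to:
    y1 + 4y3 >= 5
    y2 + y3 >= 6
    y1, y2, y3 >= 0

Solving the primal: x* = (6, 4).
  primal value c^T x* = 54.
Solving the dual: y* = (0, 4.75, 1.25).
  dual value b^T y* = 54.
Strong duality: c^T x* = b^T y*. Confirmed.

54


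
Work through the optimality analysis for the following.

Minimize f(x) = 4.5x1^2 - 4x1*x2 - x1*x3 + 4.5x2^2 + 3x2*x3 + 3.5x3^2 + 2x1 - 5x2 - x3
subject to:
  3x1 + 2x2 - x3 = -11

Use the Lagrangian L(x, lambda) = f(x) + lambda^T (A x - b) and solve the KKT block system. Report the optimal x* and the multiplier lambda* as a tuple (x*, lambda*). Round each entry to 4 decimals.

Form the Lagrangian:
  L(x, lambda) = (1/2) x^T Q x + c^T x + lambda^T (A x - b)
Stationarity (grad_x L = 0): Q x + c + A^T lambda = 0.
Primal feasibility: A x = b.

This gives the KKT block system:
  [ Q   A^T ] [ x     ]   [-c ]
  [ A    0  ] [ lambda ] = [ b ]

Solving the linear system:
  x*      = (-2.1762, -1.6749, 1.1216)
  lambda* = (4.0025)
  f(x*)   = 23.464

x* = (-2.1762, -1.6749, 1.1216), lambda* = (4.0025)
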